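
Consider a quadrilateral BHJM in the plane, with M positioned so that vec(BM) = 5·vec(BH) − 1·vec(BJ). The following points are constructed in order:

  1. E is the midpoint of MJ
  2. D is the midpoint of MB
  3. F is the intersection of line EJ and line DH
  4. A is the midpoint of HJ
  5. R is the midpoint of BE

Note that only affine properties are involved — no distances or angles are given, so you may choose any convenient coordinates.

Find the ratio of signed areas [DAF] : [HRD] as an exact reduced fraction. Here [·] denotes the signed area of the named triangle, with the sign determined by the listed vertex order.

Set B = (0, 0), H = (1, 0), J = (0, 1), M = (5, -1); any affine frame gives the same invariant.
1. E is the midpoint of MJ ⇒ E = (5/2, 0)
2. D is the midpoint of MB ⇒ D = (5/2, -1/2)
3. F is the intersection of line EJ and line DH ⇒ F = (10, -3)
4. A is the midpoint of HJ ⇒ A = (1/2, 1/2)
5. R is the midpoint of BE ⇒ R = (5/4, 0)
2·[DAF] = -5/2, 2·[HRD] = -1/8
[DAF]:[HRD] = -5/2:-1/8 = 20

[DAF]:[HRD] = 20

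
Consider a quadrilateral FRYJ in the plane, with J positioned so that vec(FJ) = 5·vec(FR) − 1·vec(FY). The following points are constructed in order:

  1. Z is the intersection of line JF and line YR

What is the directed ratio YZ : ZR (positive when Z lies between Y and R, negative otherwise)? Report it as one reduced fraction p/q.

Work in coordinates with F = (0, 0), R = (1, 0), Y = (0, 1), J = (5, -1).
1. Z is the intersection of line JF and line YR ⇒ Z = (5/4, -1/4)
Z = Y + t·(R−Y) with t = 5/4, so YZ:ZR = t:(1−t) = 5/4:-1/4

YZ:ZR = -5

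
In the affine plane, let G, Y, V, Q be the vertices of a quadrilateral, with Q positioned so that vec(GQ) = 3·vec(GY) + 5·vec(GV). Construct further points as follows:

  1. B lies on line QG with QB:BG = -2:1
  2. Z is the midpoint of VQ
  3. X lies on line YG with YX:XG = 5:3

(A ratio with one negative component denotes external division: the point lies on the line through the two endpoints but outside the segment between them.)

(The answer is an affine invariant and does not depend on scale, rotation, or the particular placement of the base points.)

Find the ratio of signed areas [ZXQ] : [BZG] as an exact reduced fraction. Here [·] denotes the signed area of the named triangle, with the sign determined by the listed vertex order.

Set G = (0, 0), Y = (1, 0), V = (0, 1), Q = (3, 5); any affine frame gives the same invariant.
1. B lies on line QG with QB:BG = -2:1 ⇒ B = (-3, -5)
2. Z is the midpoint of VQ ⇒ Z = (3/2, 3)
3. X lies on line YG with YX:XG = 5:3 ⇒ X = (3/8, 0)
2·[ZXQ] = 9/4, 2·[BZG] = -3/2
[ZXQ]:[BZG] = 9/4:-3/2 = -3/2

[ZXQ]:[BZG] = -3/2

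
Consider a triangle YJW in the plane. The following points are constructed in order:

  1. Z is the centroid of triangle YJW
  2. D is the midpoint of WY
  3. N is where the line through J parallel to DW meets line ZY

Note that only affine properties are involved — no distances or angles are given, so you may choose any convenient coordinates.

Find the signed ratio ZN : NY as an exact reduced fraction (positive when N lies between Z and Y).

ZN:NY = -2/3

Assign Y = (0, 0), J = (1, 0), W = (0, 1) — the answer is frame-independent, so this choice is without loss of generality.
1. Z is the centroid of triangle YJW ⇒ Z = (1/3, 1/3)
2. D is the midpoint of WY ⇒ D = (0, 1/2)
3. N is where the line through J parallel to DW meets line ZY ⇒ N = (1, 1)
N = Z + t·(Y−Z) with t = -2, so ZN:NY = t:(1−t) = -2:3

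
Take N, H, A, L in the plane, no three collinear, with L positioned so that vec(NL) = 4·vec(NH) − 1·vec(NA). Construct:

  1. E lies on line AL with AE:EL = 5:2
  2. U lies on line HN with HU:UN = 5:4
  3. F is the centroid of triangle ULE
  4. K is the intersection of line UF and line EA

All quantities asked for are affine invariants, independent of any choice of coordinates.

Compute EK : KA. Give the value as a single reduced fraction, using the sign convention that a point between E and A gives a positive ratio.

Work in coordinates with N = (0, 0), H = (1, 0), A = (0, 1), L = (4, -1).
1. E lies on line AL with AE:EL = 5:2 ⇒ E = (20/7, -3/7)
2. U lies on line HN with HU:UN = 5:4 ⇒ U = (4/9, 0)
3. F is the centroid of triangle ULE ⇒ F = (460/189, -10/21)
4. K is the intersection of line UF and line EA ⇒ K = (24/7, -5/7)
K = E + t·(A−E) with t = -1/5, so EK:KA = t:(1−t) = -1/5:6/5

EK:KA = -1/6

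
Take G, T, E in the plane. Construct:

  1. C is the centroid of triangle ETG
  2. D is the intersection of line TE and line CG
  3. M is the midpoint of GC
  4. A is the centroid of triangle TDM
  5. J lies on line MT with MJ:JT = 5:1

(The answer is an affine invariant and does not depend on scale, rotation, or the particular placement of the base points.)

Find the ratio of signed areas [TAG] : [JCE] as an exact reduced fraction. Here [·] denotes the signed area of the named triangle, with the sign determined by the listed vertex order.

[TAG]:[JCE] = -8/9

Work in coordinates with G = (0, 0), T = (1, 0), E = (0, 1).
1. C is the centroid of triangle ETG ⇒ C = (1/3, 1/3)
2. D is the intersection of line TE and line CG ⇒ D = (1/2, 1/2)
3. M is the midpoint of GC ⇒ M = (1/6, 1/6)
4. A is the centroid of triangle TDM ⇒ A = (5/9, 2/9)
5. J lies on line MT with MJ:JT = 5:1 ⇒ J = (31/36, 1/36)
2·[TAG] = 2/9, 2·[JCE] = -1/4
[TAG]:[JCE] = 2/9:-1/4 = -8/9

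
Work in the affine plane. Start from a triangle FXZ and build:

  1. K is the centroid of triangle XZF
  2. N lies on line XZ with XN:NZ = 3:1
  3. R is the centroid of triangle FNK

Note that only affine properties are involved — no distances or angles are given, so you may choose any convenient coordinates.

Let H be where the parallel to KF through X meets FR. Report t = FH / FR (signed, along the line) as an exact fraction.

Set F = (0, 0), X = (1, 0), Z = (0, 1); any affine frame gives the same invariant.
1. K is the centroid of triangle XZF ⇒ K = (1/3, 1/3)
2. N lies on line XZ with XN:NZ = 3:1 ⇒ N = (1/4, 3/4)
3. R is the centroid of triangle FNK ⇒ R = (7/36, 13/36)
through X parallel to KF: direction (-1/3, -1/3); meets FR at H = (-7/6, -13/6)
H = F + t·(R−F) with t = -6

t = -6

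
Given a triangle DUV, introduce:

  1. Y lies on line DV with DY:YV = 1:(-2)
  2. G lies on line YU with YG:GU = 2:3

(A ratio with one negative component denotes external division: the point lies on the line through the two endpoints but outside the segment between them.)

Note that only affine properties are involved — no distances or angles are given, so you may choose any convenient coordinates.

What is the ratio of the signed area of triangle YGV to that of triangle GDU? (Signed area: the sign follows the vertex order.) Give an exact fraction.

[YGV]:[GDU] = -4/3

Work in coordinates with D = (0, 0), U = (1, 0), V = (0, 1).
1. Y lies on line DV with DY:YV = 1:(-2) ⇒ Y = (0, -1)
2. G lies on line YU with YG:GU = 2:3 ⇒ G = (2/5, -3/5)
2·[YGV] = 4/5, 2·[GDU] = -3/5
[YGV]:[GDU] = 4/5:-3/5 = -4/3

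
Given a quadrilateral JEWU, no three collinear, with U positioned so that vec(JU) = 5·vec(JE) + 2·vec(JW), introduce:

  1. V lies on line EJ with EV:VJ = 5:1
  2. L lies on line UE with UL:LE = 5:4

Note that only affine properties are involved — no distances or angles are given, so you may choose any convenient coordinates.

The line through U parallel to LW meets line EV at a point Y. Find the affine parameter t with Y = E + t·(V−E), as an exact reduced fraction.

t = -324/5

Set J = (0, 0), E = (1, 0), W = (0, 1), U = (5, 2); any affine frame gives the same invariant.
1. V lies on line EJ with EV:VJ = 5:1 ⇒ V = (1/6, 0)
2. L lies on line UE with UL:LE = 5:4 ⇒ L = (25/9, 8/9)
through U parallel to LW: direction (-25/9, 1/9); meets EV at Y = (55, 0)
Y = E + t·(V−E) with t = -324/5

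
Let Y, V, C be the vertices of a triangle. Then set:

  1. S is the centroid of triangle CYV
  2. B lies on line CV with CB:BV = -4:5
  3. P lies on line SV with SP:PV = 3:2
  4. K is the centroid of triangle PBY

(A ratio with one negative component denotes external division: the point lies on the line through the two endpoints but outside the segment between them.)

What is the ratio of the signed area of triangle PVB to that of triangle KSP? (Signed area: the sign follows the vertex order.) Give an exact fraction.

[PVB]:[KSP] = 5/2

Set Y = (0, 0), V = (1, 0), C = (0, 1); any affine frame gives the same invariant.
1. S is the centroid of triangle CYV ⇒ S = (1/3, 1/3)
2. B lies on line CV with CB:BV = -4:5 ⇒ B = (-4, 5)
3. P lies on line SV with SP:PV = 3:2 ⇒ P = (11/15, 2/15)
4. K is the centroid of triangle PBY ⇒ K = (-49/45, 77/45)
2·[PVB] = 2/3, 2·[KSP] = 4/15
[PVB]:[KSP] = 2/3:4/15 = 5/2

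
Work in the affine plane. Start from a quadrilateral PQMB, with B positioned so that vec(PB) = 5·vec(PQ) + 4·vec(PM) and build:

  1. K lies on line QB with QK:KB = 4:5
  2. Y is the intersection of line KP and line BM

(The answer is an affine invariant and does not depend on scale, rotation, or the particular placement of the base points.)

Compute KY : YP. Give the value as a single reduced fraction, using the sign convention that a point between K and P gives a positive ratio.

Work in coordinates with P = (0, 0), Q = (1, 0), M = (0, 1), B = (5, 4).
1. K lies on line QB with QK:KB = 4:5 ⇒ K = (25/9, 16/9)
2. Y is the intersection of line KP and line BM ⇒ Y = (25, 16)
Y = K + t·(P−K) with t = -8, so KY:YP = t:(1−t) = -8:9

KY:YP = -8/9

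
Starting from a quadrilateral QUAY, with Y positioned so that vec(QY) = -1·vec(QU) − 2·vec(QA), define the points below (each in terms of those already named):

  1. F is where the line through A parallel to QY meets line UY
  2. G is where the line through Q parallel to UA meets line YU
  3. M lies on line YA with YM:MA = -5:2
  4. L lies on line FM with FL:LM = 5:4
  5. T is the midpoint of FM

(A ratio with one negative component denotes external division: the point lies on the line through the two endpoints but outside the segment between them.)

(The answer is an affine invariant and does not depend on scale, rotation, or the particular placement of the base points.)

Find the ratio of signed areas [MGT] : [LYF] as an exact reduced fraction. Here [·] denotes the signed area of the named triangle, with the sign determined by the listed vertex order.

Set Q = (0, 0), U = (1, 0), A = (0, 1), Y = (-1, -2); any affine frame gives the same invariant.
1. F is where the line through A parallel to QY meets line UY ⇒ F = (-2, -3)
2. G is where the line through Q parallel to UA meets line YU ⇒ G = (1/2, -1/2)
3. M lies on line YA with YM:MA = -5:2 ⇒ M = (2/3, 3)
4. L lies on line FM with FL:LM = 5:4 ⇒ L = (-14/27, 1/3)
5. T is the midpoint of FM ⇒ T = (-2/3, 0)
2·[MGT] = -25/6, 2·[LYF] = -50/27
[MGT]:[LYF] = -25/6:-50/27 = 9/4

[MGT]:[LYF] = 9/4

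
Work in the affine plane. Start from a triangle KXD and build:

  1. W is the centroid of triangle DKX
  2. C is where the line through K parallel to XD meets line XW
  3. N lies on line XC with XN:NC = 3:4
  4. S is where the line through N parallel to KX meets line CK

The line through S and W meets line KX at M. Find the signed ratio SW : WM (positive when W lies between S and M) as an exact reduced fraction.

SW:WM = 2/7

Choose coordinates K = (0, 0), X = (1, 0), D = (0, 1).
1. W is the centroid of triangle DKX ⇒ W = (1/3, 1/3)
2. C is where the line through K parallel to XD meets line XW ⇒ C = (-1, 1)
3. N lies on line XC with XN:NC = 3:4 ⇒ N = (1/7, 3/7)
4. S is where the line through N parallel to KX meets line CK ⇒ S = (-3/7, 3/7)
line SW meets KX at M = (3, 0)
W = S + t·(M−S) with t = 2/9, so SW:WM = 2/9:7/9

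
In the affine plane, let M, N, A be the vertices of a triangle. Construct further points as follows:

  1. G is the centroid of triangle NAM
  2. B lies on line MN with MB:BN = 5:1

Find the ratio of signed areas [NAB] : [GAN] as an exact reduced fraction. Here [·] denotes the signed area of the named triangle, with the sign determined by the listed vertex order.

[NAB]:[GAN] = -1/2

Set M = (0, 0), N = (1, 0), A = (0, 1); any affine frame gives the same invariant.
1. G is the centroid of triangle NAM ⇒ G = (1/3, 1/3)
2. B lies on line MN with MB:BN = 5:1 ⇒ B = (5/6, 0)
2·[NAB] = 1/6, 2·[GAN] = -1/3
[NAB]:[GAN] = 1/6:-1/3 = -1/2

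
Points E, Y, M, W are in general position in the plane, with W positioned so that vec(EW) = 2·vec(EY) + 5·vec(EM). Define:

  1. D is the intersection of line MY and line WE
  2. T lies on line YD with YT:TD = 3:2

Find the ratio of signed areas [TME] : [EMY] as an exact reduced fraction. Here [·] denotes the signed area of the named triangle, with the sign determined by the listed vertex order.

[TME]:[EMY] = -4/7

Work in coordinates with E = (0, 0), Y = (1, 0), M = (0, 1), W = (2, 5).
1. D is the intersection of line MY and line WE ⇒ D = (2/7, 5/7)
2. T lies on line YD with YT:TD = 3:2 ⇒ T = (4/7, 3/7)
2·[TME] = 4/7, 2·[EMY] = -1
[TME]:[EMY] = 4/7:-1 = -4/7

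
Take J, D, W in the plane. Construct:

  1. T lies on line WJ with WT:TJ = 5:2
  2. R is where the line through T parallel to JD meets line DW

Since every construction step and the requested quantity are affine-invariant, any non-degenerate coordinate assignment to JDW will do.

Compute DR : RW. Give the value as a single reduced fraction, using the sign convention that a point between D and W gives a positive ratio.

Choose coordinates J = (0, 0), D = (1, 0), W = (0, 1).
1. T lies on line WJ with WT:TJ = 5:2 ⇒ T = (0, 2/7)
2. R is where the line through T parallel to JD meets line DW ⇒ R = (5/7, 2/7)
R = D + t·(W−D) with t = 2/7, so DR:RW = t:(1−t) = 2/7:5/7

DR:RW = 2/5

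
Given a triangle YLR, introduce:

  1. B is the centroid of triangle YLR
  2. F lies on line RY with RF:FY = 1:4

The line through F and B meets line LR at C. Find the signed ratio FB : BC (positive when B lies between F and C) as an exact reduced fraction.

Work in coordinates with Y = (0, 0), L = (1, 0), R = (0, 1).
1. B is the centroid of triangle YLR ⇒ B = (1/3, 1/3)
2. F lies on line RY with RF:FY = 1:4 ⇒ F = (0, 4/5)
line FB meets LR at C = (-1/2, 3/2)
B = F + t·(C−F) with t = -2/3, so FB:BC = -2/3:5/3

FB:BC = -2/5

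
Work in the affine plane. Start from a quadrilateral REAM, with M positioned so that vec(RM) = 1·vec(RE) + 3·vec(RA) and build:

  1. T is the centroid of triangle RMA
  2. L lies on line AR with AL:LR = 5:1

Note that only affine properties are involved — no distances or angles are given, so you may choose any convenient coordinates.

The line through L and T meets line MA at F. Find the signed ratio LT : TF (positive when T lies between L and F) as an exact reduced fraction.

LT:TF = 3/2

Choose coordinates R = (0, 0), E = (1, 0), A = (0, 1), M = (1, 3).
1. T is the centroid of triangle RMA ⇒ T = (1/3, 4/3)
2. L lies on line AR with AL:LR = 5:1 ⇒ L = (0, 1/6)
line LT meets MA at F = (5/9, 19/9)
T = L + t·(F−L) with t = 3/5, so LT:TF = 3/5:2/5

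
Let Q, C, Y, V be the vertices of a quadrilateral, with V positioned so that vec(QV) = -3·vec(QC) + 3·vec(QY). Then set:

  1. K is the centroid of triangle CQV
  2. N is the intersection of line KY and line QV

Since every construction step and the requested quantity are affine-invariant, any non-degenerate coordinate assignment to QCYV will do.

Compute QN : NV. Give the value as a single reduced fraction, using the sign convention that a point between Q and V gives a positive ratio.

Assign Q = (0, 0), C = (1, 0), Y = (0, 1), V = (-3, 3) — the answer is frame-independent, so this choice is without loss of generality.
1. K is the centroid of triangle CQV ⇒ K = (-2/3, 1)
2. N is the intersection of line KY and line QV ⇒ N = (-1, 1)
N = Q + t·(V−Q) with t = 1/3, so QN:NV = t:(1−t) = 1/3:2/3

QN:NV = 1/2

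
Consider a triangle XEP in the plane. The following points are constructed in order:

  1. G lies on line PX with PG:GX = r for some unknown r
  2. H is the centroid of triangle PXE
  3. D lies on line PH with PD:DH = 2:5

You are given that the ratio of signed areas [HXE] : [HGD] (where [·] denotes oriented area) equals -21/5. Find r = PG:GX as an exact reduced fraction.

r = 1/2

Work in coordinates with X = (0, 0), E = (1, 0), P = (0, 1).
1. With PG:GX = r, write λ = r/(r+1) so G = P + λ·(X−P); G is affine-linear in λ
2. H is the centroid of triangle PXE ⇒ H = (1/3, 1/3)
3. D lies on line PH with PD:DH = 2:5 ⇒ D = (2/21, 17/21)
Every point depending on G is an affine combination of G and λ-independent points, so each such coordinate is linear in λ; the λ² term in each signed area is a multiple of (X−P)×(X−P) = 0, so 2·[HXE] and 2·[HGD] are each linear in λ. Evaluating at λ=0 and λ=1:
  2·[HXE] = 1/3,   2·[HGD] = -5/21·λ
So [HXE]:[HGD] = (1/3) / (-5/21·λ). Setting this equal to -21/5:
  1/3 = -21/5·(-5/21·λ)  ⇒  λ = 1/3
Then r = λ/(1−λ) = (1/3)/(2/3) = 1/2. Check: with r = 1/2, G = (0, 2/3) and [HXE]:[HGD] = -21/5 as required.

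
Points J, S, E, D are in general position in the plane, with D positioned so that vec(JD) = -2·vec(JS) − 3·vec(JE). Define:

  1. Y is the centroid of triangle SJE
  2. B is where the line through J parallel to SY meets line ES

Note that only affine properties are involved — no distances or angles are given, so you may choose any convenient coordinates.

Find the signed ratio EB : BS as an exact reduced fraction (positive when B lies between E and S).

Assign J = (0, 0), S = (1, 0), E = (0, 1), D = (-2, -3) — the answer is frame-independent, so this choice is without loss of generality.
1. Y is the centroid of triangle SJE ⇒ Y = (1/3, 1/3)
2. B is where the line through J parallel to SY meets line ES ⇒ B = (2, -1)
B = E + t·(S−E) with t = 2, so EB:BS = t:(1−t) = 2:-1

EB:BS = -2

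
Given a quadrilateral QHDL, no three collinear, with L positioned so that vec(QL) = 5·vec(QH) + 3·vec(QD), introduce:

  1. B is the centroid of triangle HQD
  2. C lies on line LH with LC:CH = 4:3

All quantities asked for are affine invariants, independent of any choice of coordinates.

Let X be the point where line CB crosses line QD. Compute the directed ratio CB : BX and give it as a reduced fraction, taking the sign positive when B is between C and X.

CB:BX = 50/7

Set Q = (0, 0), H = (1, 0), D = (0, 1), L = (5, 3); any affine frame gives the same invariant.
1. B is the centroid of triangle HQD ⇒ B = (1/3, 1/3)
2. C lies on line LH with LC:CH = 4:3 ⇒ C = (19/7, 9/7)
line CB meets QD at X = (0, 1/5)
B = C + t·(X−C) with t = 50/57, so CB:BX = 50/57:7/57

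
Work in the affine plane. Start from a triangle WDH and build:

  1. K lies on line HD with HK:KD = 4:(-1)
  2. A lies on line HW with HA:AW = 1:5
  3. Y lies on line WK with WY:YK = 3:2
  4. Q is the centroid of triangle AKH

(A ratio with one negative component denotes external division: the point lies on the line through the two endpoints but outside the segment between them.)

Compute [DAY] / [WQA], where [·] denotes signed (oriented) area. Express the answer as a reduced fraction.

[DAY]:[WQA] = 99/100

Choose coordinates W = (0, 0), D = (1, 0), H = (0, 1).
1. K lies on line HD with HK:KD = 4:(-1) ⇒ K = (4/3, -1/3)
2. A lies on line HW with HA:AW = 1:5 ⇒ A = (0, 5/6)
3. Y lies on line WK with WY:YK = 3:2 ⇒ Y = (4/5, -1/5)
4. Q is the centroid of triangle AKH ⇒ Q = (4/9, 1/2)
2·[DAY] = 11/30, 2·[WQA] = 10/27
[DAY]:[WQA] = 11/30:10/27 = 99/100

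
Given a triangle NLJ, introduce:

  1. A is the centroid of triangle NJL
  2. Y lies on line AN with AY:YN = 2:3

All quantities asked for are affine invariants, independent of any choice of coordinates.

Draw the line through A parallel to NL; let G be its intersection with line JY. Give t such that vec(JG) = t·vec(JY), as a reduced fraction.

Choose coordinates N = (0, 0), L = (1, 0), J = (0, 1).
1. A is the centroid of triangle NJL ⇒ A = (1/3, 1/3)
2. Y lies on line AN with AY:YN = 2:3 ⇒ Y = (1/5, 1/5)
through A parallel to NL: direction (1, 0); meets JY at G = (1/6, 1/3)
G = J + t·(Y−J) with t = 5/6

t = 5/6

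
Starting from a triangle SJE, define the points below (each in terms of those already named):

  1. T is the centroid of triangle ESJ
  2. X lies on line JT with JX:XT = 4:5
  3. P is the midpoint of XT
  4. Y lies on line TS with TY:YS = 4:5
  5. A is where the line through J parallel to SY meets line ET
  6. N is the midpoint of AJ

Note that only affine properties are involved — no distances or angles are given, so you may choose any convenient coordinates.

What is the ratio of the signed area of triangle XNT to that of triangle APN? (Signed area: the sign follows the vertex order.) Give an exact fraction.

[XNT]:[APN] = 10/13

Set S = (0, 0), J = (1, 0), E = (0, 1); any affine frame gives the same invariant.
1. T is the centroid of triangle ESJ ⇒ T = (1/3, 1/3)
2. X lies on line JT with JX:XT = 4:5 ⇒ X = (19/27, 4/27)
3. P is the midpoint of XT ⇒ P = (14/27, 13/54)
4. Y lies on line TS with TY:YS = 4:5 ⇒ Y = (5/27, 5/27)
5. A is where the line through J parallel to SY meets line ET ⇒ A = (2/3, -1/3)
6. N is the midpoint of AJ ⇒ N = (5/6, -1/6)
2·[XNT] = -5/54, 2·[APN] = -13/108
[XNT]:[APN] = -5/54:-13/108 = 10/13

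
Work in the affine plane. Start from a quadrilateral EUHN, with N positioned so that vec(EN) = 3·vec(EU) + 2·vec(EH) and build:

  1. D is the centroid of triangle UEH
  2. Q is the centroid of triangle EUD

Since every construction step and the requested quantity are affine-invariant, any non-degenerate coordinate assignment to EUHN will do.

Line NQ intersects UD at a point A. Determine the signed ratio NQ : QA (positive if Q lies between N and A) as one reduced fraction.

Set E = (0, 0), U = (1, 0), H = (0, 1), N = (3, 2); any affine frame gives the same invariant.
1. D is the centroid of triangle UEH ⇒ D = (1/3, 1/3)
2. Q is the centroid of triangle EUD ⇒ Q = (4/9, 1/9)
line NQ meets UD at A = (11/19, 4/19)
Q = N + t·(A−N) with t = 19/18, so NQ:QA = 19/18:-1/18

NQ:QA = -19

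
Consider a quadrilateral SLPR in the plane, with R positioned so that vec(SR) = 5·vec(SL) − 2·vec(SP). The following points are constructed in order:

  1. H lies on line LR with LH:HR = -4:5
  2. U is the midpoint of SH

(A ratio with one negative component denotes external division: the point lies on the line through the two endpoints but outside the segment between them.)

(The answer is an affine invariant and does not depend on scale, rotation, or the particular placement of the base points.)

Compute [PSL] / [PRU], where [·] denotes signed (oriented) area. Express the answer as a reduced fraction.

[PSL]:[PRU] = -2/15

Set S = (0, 0), L = (1, 0), P = (0, 1), R = (5, -2); any affine frame gives the same invariant.
1. H lies on line LR with LH:HR = -4:5 ⇒ H = (-15, 8)
2. U is the midpoint of SH ⇒ U = (-15/2, 4)
2·[PSL] = 1, 2·[PRU] = -15/2
[PSL]:[PRU] = 1:-15/2 = -2/15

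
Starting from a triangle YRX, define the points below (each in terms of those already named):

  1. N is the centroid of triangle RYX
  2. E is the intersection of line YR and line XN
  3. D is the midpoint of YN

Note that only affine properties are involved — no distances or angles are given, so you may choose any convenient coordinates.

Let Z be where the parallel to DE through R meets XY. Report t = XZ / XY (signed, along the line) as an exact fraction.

Choose coordinates Y = (0, 0), R = (1, 0), X = (0, 1).
1. N is the centroid of triangle RYX ⇒ N = (1/3, 1/3)
2. E is the intersection of line YR and line XN ⇒ E = (1/2, 0)
3. D is the midpoint of YN ⇒ D = (1/6, 1/6)
through R parallel to DE: direction (1/3, -1/6); meets XY at Z = (0, 1/2)
Z = X + t·(Y−X) with t = 1/2

t = 1/2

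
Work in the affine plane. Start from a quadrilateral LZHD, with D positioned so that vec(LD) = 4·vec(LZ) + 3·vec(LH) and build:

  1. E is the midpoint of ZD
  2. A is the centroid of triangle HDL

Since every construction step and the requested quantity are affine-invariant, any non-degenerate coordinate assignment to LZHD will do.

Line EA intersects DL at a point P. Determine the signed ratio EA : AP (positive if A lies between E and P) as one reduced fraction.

Work in coordinates with L = (0, 0), Z = (1, 0), H = (0, 1), D = (4, 3).
1. E is the midpoint of ZD ⇒ E = (5/2, 3/2)
2. A is the centroid of triangle HDL ⇒ A = (4/3, 4/3)
line EA meets DL at P = (32/17, 24/17)
A = E + t·(P−E) with t = 17/9, so EA:AP = 17/9:-8/9

EA:AP = -17/8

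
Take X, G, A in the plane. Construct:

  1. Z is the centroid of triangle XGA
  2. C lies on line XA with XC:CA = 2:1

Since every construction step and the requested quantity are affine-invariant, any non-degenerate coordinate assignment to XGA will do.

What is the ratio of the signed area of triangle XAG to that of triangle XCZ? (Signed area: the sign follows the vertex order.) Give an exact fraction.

Work in coordinates with X = (0, 0), G = (1, 0), A = (0, 1).
1. Z is the centroid of triangle XGA ⇒ Z = (1/3, 1/3)
2. C lies on line XA with XC:CA = 2:1 ⇒ C = (0, 2/3)
2·[XAG] = -1, 2·[XCZ] = -2/9
[XAG]:[XCZ] = -1:-2/9 = 9/2

[XAG]:[XCZ] = 9/2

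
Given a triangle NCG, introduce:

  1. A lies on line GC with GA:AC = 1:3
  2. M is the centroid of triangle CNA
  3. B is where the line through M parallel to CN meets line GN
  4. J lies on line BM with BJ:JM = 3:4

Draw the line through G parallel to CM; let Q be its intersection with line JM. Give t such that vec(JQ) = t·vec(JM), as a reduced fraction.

Set N = (0, 0), C = (1, 0), G = (0, 1); any affine frame gives the same invariant.
1. A lies on line GC with GA:AC = 1:3 ⇒ A = (1/4, 3/4)
2. M is the centroid of triangle CNA ⇒ M = (5/12, 1/4)
3. B is where the line through M parallel to CN meets line GN ⇒ B = (0, 1/4)
4. J lies on line BM with BJ:JM = 3:4 ⇒ J = (5/28, 1/4)
through G parallel to CM: direction (-7/12, 1/4); meets JM at Q = (7/4, 1/4)
Q = J + t·(M−J) with t = 33/5

t = 33/5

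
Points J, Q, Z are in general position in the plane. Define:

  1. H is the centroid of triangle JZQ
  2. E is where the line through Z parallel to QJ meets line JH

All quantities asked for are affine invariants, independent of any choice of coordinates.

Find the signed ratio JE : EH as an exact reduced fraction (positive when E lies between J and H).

JE:EH = -3/2

Choose coordinates J = (0, 0), Q = (1, 0), Z = (0, 1).
1. H is the centroid of triangle JZQ ⇒ H = (1/3, 1/3)
2. E is where the line through Z parallel to QJ meets line JH ⇒ E = (1, 1)
E = J + t·(H−J) with t = 3, so JE:EH = t:(1−t) = 3:-2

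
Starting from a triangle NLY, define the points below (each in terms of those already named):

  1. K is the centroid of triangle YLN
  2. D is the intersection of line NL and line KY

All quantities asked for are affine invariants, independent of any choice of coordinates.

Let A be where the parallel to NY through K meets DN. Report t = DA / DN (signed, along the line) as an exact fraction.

t = 1/3

Choose coordinates N = (0, 0), L = (1, 0), Y = (0, 1).
1. K is the centroid of triangle YLN ⇒ K = (1/3, 1/3)
2. D is the intersection of line NL and line KY ⇒ D = (1/2, 0)
through K parallel to NY: direction (0, 1); meets DN at A = (1/3, 0)
A = D + t·(N−D) with t = 1/3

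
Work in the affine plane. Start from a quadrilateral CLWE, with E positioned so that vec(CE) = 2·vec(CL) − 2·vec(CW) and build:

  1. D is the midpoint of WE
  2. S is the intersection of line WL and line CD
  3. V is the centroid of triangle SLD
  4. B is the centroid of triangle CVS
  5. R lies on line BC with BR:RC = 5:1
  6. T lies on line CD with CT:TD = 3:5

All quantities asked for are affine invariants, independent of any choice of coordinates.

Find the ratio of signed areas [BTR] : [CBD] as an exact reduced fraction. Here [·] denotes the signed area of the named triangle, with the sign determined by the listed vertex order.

[BTR]:[CBD] = 5/16

Set C = (0, 0), L = (1, 0), W = (0, 1), E = (2, -2); any affine frame gives the same invariant.
1. D is the midpoint of WE ⇒ D = (1, -1/2)
2. S is the intersection of line WL and line CD ⇒ S = (2, -1)
3. V is the centroid of triangle SLD ⇒ V = (4/3, -1/2)
4. B is the centroid of triangle CVS ⇒ B = (10/9, -1/2)
5. R lies on line BC with BR:RC = 5:1 ⇒ R = (5/27, -1/12)
6. T lies on line CD with CT:TD = 3:5 ⇒ T = (3/8, -3/16)
2·[BTR] = -5/288, 2·[CBD] = -1/18
[BTR]:[CBD] = -5/288:-1/18 = 5/16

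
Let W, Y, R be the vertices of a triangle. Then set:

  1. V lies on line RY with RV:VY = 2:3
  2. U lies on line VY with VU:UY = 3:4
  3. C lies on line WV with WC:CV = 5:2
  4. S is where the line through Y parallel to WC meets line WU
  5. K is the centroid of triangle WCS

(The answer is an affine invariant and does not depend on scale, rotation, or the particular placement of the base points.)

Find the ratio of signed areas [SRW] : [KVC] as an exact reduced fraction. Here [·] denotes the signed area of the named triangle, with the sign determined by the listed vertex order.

[SRW]:[KVC] = 161/6

Work in coordinates with W = (0, 0), Y = (1, 0), R = (0, 1).
1. V lies on line RY with RV:VY = 2:3 ⇒ V = (2/5, 3/5)
2. U lies on line VY with VU:UY = 3:4 ⇒ U = (23/35, 12/35)
3. C lies on line WV with WC:CV = 5:2 ⇒ C = (2/7, 3/7)
4. S is where the line through Y parallel to WC meets line WU ⇒ S = (23/15, 4/5)
5. K is the centroid of triangle WCS ⇒ K = (191/315, 43/105)
2·[SRW] = 23/15, 2·[KVC] = 2/35
[SRW]:[KVC] = 23/15:2/35 = 161/6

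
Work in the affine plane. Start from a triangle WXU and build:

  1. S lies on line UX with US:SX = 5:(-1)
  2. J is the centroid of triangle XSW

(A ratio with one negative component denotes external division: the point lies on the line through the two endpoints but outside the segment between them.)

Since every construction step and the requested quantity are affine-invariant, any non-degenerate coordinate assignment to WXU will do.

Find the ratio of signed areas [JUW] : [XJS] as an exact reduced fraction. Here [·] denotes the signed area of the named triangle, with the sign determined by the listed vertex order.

Work in coordinates with W = (0, 0), X = (1, 0), U = (0, 1).
1. S lies on line UX with US:SX = 5:(-1) ⇒ S = (5/4, -1/4)
2. J is the centroid of triangle XSW ⇒ J = (3/4, -1/12)
2·[JUW] = 3/4, 2·[XJS] = 1/12
[JUW]:[XJS] = 3/4:1/12 = 9

[JUW]:[XJS] = 9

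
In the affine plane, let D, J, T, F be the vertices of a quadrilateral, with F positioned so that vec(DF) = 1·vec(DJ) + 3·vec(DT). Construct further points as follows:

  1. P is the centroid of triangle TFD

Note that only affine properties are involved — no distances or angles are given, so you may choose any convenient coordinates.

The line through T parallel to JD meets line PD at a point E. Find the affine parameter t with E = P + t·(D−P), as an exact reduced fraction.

Set D = (0, 0), J = (1, 0), T = (0, 1), F = (1, 3); any affine frame gives the same invariant.
1. P is the centroid of triangle TFD ⇒ P = (1/3, 4/3)
through T parallel to JD: direction (-1, 0); meets PD at E = (1/4, 1)
E = P + t·(D−P) with t = 1/4

t = 1/4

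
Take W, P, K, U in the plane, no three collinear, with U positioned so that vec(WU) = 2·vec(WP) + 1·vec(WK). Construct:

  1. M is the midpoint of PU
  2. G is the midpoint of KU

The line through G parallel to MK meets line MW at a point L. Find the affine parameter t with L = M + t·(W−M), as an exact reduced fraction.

Work in coordinates with W = (0, 0), P = (1, 0), K = (0, 1), U = (2, 1).
1. M is the midpoint of PU ⇒ M = (3/2, 1/2)
2. G is the midpoint of KU ⇒ G = (1, 1)
through G parallel to MK: direction (-3/2, 1/2); meets MW at L = (2, 2/3)
L = M + t·(W−M) with t = -1/3

t = -1/3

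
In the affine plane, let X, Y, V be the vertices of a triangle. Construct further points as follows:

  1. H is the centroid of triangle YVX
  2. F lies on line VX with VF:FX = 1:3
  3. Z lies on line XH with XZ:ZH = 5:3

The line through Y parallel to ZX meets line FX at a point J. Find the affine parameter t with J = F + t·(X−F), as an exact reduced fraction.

t = 7/3

Choose coordinates X = (0, 0), Y = (1, 0), V = (0, 1).
1. H is the centroid of triangle YVX ⇒ H = (1/3, 1/3)
2. F lies on line VX with VF:FX = 1:3 ⇒ F = (0, 3/4)
3. Z lies on line XH with XZ:ZH = 5:3 ⇒ Z = (5/24, 5/24)
through Y parallel to ZX: direction (-5/24, -5/24); meets FX at J = (0, -1)
J = F + t·(X−F) with t = 7/3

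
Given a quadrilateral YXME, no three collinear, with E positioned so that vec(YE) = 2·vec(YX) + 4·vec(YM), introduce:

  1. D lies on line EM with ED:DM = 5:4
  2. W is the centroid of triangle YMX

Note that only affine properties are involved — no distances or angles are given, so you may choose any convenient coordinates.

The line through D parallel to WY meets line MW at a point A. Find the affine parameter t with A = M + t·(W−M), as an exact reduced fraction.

t = -4/9

Assign Y = (0, 0), X = (1, 0), M = (0, 1), E = (2, 4) — the answer is frame-independent, so this choice is without loss of generality.
1. D lies on line EM with ED:DM = 5:4 ⇒ D = (8/9, 7/3)
2. W is the centroid of triangle YMX ⇒ W = (1/3, 1/3)
through D parallel to WY: direction (-1/3, -1/3); meets MW at A = (-4/27, 35/27)
A = M + t·(W−M) with t = -4/9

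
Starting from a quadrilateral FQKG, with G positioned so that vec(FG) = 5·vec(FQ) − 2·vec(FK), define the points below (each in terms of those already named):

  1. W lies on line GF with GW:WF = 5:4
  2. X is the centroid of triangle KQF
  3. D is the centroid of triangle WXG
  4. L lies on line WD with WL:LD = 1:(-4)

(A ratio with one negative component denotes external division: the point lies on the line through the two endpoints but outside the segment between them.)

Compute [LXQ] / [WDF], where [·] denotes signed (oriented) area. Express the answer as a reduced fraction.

Choose coordinates F = (0, 0), Q = (1, 0), K = (0, 1), G = (5, -2).
1. W lies on line GF with GW:WF = 5:4 ⇒ W = (20/9, -8/9)
2. X is the centroid of triangle KQF ⇒ X = (1/3, 1/3)
3. D is the centroid of triangle WXG ⇒ D = (68/27, -23/27)
4. L lies on line WD with WL:LD = 1:(-4) ⇒ L = (172/81, -73/81)
2·[LXQ] = -55/243, 2·[WDF] = 28/81
[LXQ]:[WDF] = -55/243:28/81 = -55/84

[LXQ]:[WDF] = -55/84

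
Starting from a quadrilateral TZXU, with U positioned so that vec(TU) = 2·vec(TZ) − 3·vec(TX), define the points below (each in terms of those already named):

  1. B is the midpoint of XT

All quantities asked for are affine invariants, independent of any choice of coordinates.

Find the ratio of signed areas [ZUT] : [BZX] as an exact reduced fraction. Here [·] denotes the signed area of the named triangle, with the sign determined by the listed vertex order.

[ZUT]:[BZX] = -6

Work in coordinates with T = (0, 0), Z = (1, 0), X = (0, 1), U = (2, -3).
1. B is the midpoint of XT ⇒ B = (0, 1/2)
2·[ZUT] = -3, 2·[BZX] = 1/2
[ZUT]:[BZX] = -3:1/2 = -6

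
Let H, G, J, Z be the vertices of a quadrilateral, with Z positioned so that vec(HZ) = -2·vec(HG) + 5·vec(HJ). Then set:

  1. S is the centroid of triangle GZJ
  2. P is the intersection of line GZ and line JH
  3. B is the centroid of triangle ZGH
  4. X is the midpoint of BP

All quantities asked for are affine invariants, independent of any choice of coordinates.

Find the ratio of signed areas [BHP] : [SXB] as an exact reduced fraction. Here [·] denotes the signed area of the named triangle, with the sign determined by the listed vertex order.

Work in coordinates with H = (0, 0), G = (1, 0), J = (0, 1), Z = (-2, 5).
1. S is the centroid of triangle GZJ ⇒ S = (-1/3, 2)
2. P is the intersection of line GZ and line JH ⇒ P = (0, 5/3)
3. B is the centroid of triangle ZGH ⇒ B = (-1/3, 5/3)
4. X is the midpoint of BP ⇒ X = (-1/6, 5/3)
2·[BHP] = 5/9, 2·[SXB] = -1/18
[BHP]:[SXB] = 5/9:-1/18 = -10

[BHP]:[SXB] = -10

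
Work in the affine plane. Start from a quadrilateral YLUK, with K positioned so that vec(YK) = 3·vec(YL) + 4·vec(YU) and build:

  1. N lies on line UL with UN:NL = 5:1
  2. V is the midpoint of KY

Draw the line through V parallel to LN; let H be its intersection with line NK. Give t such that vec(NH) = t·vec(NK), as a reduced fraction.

t = 5/12

Work in coordinates with Y = (0, 0), L = (1, 0), U = (0, 1), K = (3, 4).
1. N lies on line UL with UN:NL = 5:1 ⇒ N = (5/6, 1/6)
2. V is the midpoint of KY ⇒ V = (3/2, 2)
through V parallel to LN: direction (-1/6, 1/6); meets NK at H = (125/72, 127/72)
H = N + t·(K−N) with t = 5/12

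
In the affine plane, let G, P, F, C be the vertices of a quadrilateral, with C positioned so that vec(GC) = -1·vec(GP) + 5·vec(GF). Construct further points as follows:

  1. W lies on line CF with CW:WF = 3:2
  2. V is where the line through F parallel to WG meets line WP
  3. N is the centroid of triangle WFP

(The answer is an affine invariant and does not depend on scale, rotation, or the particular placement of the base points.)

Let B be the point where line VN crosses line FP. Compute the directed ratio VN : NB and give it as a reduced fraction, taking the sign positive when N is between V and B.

Set G = (0, 0), P = (1, 0), F = (0, 1), C = (-1, 5); any affine frame gives the same invariant.
1. W lies on line CF with CW:WF = 3:2 ⇒ W = (-2/5, 13/5)
2. V is where the line through F parallel to WG meets line WP ⇒ V = (-12/65, 11/5)
3. N is the centroid of triangle WFP ⇒ N = (1/5, 6/5)
line VN meets FP at B = (9/20, 11/20)
N = V + t·(B−V) with t = 20/33, so VN:NB = 20/33:13/33

VN:NB = 20/13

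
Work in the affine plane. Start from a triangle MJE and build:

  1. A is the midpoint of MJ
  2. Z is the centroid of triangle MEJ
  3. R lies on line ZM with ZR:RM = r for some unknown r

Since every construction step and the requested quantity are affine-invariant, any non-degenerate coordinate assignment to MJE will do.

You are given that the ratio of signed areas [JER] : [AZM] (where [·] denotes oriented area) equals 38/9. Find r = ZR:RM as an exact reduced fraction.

r = 5/4

Set M = (0, 0), J = (1, 0), E = (0, 1); any affine frame gives the same invariant.
1. A is the midpoint of MJ ⇒ A = (1/2, 0)
2. Z is the centroid of triangle MEJ ⇒ Z = (1/3, 1/3)
3. With ZR:RM = r, write λ = r/(r+1) so R = Z + λ·(M−Z); R is affine-linear in λ
Every point depending on R is an affine combination of R and λ-independent points, so each such coordinate is linear in λ; the λ² term in each signed area is a multiple of (M−Z)×(M−Z) = 0, so 2·[JER] and 2·[AZM] are each linear in λ. Evaluating at λ=0 and λ=1:
  2·[JER] = 2/3·λ + 1/3,   2·[AZM] = 1/6
So [JER]:[AZM] = (2/3·λ + 1/3) / (1/6). Setting this equal to 38/9:
  2/3·λ + 1/3 = 38/9·(1/6)  ⇒  λ = 5/9
Then r = λ/(1−λ) = (5/9)/(4/9) = 5/4. Check: with r = 5/4, R = (4/27, 4/27) and [JER]:[AZM] = 38/9 as required.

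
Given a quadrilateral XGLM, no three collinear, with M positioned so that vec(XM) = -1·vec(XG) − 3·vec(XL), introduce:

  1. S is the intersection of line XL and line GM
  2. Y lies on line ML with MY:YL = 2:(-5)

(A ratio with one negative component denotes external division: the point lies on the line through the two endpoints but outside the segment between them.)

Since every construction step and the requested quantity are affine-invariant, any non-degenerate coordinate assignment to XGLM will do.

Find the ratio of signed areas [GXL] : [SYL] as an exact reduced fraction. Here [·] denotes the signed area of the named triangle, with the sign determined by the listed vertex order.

Choose coordinates X = (0, 0), G = (1, 0), L = (0, 1), M = (-1, -3).
1. S is the intersection of line XL and line GM ⇒ S = (0, -3/2)
2. Y lies on line ML with MY:YL = 2:(-5) ⇒ Y = (-5/3, -17/3)
2·[GXL] = -1, 2·[SYL] = -25/6
[GXL]:[SYL] = -1:-25/6 = 6/25

[GXL]:[SYL] = 6/25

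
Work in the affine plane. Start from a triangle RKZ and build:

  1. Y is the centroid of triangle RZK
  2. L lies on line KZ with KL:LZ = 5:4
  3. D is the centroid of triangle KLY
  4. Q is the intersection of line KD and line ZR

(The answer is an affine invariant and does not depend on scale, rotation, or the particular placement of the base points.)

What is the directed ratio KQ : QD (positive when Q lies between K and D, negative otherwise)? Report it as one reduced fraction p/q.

Work in coordinates with R = (0, 0), K = (1, 0), Z = (0, 1).
1. Y is the centroid of triangle RZK ⇒ Y = (1/3, 1/3)
2. L lies on line KZ with KL:LZ = 5:4 ⇒ L = (4/9, 5/9)
3. D is the centroid of triangle KLY ⇒ D = (16/27, 8/27)
4. Q is the intersection of line KD and line ZR ⇒ Q = (0, 8/11)
Q = K + t·(D−K) with t = 27/11, so KQ:QD = t:(1−t) = 27/11:-16/11

KQ:QD = -27/16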